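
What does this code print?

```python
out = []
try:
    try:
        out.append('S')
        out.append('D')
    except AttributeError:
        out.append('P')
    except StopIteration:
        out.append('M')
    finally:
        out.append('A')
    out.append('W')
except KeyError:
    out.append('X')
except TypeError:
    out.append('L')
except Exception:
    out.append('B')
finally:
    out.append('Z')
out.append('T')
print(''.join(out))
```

Execution trace: 'S' (inner try body) → 'D' (inner try body, no exception) → 'A' (inner finally) → 'W' (try body, no exception) → 'Z' (finally) → 'T' (after the try/except). Output: SDAWZT

Answer: SDAWZT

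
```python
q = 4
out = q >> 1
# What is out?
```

Trace:
`q = 4` → q = 4
`out = q >> 1` → out = 2
So out = 2

Answer: 2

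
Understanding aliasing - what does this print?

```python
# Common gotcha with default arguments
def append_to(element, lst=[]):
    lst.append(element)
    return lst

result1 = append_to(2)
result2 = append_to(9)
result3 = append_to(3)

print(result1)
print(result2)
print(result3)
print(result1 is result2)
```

Key concept: mutable default argument gotcha.
Step by step:
`result1 = append_to(2)` → result1 = [2]
`result2 = append_to(9)` → result1 = [2, 9] (same object as result2); result2 = [2, 9] (same object as result1)
`result3 = append_to(3)` → result1 = [2, 9, 3] (same object as result2, result3); result2 = [2, 9, 3] (same object as result1, result3); result3 = [2, 9, 3] (same object as result1, result2)
`print(result1)` → prints [2, 9, 3]
`print(result2)` → prints [2, 9, 3]
`print(result3)` → prints [2, 9, 3]
`print(result1 is result2)` → prints True

Answer:
[2, 9, 3]
[2, 9, 3]
[2, 9, 3]
True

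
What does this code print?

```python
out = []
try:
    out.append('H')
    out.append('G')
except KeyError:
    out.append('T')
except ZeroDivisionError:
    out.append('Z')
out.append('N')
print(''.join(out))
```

Execution trace: 'H' (try body) → 'G' (try body, no exception) → 'N' (after the try/except). Output: HGN

Answer: HGN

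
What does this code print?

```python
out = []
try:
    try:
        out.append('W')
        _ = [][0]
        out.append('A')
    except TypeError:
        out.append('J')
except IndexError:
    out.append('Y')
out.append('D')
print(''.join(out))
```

Execution trace: 'W' (try body) → 'Y' (outer except IndexError) → 'D' (after the try/except). Output: WYD

Answer: WYD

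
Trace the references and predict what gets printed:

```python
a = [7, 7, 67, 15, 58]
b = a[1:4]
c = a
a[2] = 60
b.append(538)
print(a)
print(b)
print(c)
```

Key concept: slice vs alias.
Step by step:
`a = [7, 7, 67, 15, 58]` → a = [7, 7, 67, 15, 58]
`b = a[1:4]` → b = [7, 67, 15]
`c = a` → c = [7, 7, 67, 15, 58] (same object as a)
`a[2] = 60` → a = [7, 7, 60, 15, 58] (same object as c); c = [7, 7, 60, 15, 58] (same object as a)
`b.append(538)` → b = [7, 67, 15, 538]
`print(a)` → prints [7, 7, 60, 15, 58]
`print(b)` → prints [7, 67, 15, 538]
`print(c)` → prints [7, 7, 60, 15, 58]

Answer:
[7, 7, 60, 15, 58]
[7, 67, 15, 538]
[7, 7, 60, 15, 58]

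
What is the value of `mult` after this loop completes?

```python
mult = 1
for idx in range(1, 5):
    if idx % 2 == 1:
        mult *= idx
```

Product of odd numbers 1 to 4
`mult` takes the values: 1 → 3

Answer: 3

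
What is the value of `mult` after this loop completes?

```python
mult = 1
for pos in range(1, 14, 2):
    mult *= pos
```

Product of 1, 3, 5, ... up to 13
`mult` takes the values: 1 → 3 → 15 → 105 → 945 → 10395 → 135135

Answer: 135135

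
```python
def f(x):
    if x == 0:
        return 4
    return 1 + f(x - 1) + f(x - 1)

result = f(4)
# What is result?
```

f(x) = 1 + 2·f(x-1), f(0)=4. Closed form: (4+1)·2^4 - 1 = 79.

Answer: 79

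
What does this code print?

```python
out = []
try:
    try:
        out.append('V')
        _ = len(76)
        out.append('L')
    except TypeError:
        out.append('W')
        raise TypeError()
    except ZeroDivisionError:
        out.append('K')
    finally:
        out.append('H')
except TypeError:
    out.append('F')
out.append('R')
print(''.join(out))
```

Execution trace: 'V' (inner try body) → 'W' (inner except TypeError) → 'H' (inner finally) → 'F' (outer except TypeError) → 'R' (after the try/except). Output: VWHFR

Answer: VWHFR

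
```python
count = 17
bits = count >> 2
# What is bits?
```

Trace:
`count = 17` → count = 17
`bits = count >> 2` → bits = 4
So bits = 4

Answer: 4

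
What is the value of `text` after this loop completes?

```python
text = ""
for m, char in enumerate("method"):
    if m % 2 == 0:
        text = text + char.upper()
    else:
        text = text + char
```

Uppercase even positions in 'method'
`text` takes the values: "" → "M" → "Me" → "MeT" → "MeTh" → "MeThO" → "MeThOd"

Answer: "MeThOd"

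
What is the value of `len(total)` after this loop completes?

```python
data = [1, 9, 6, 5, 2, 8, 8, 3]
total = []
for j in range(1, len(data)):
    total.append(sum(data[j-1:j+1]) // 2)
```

Number of 2-element averages
`total` takes the values: [] → [5] → [5, 7] → [5, 7, 5] → [5, 7, 5, 3] → [5, 7, 5, 3, 5] → [5, 7, 5, 3, 5, 8] → [5, 7, 5, 3, 5, 8, 5]
So `len(total)` = 7

Answer: 7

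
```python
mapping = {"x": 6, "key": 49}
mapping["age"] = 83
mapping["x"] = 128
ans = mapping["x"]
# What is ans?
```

Trace:
`mapping = {"x": 6, "key": 49}` → mapping = {'x': 6, 'key': 49}
`mapping["age"] = 83` → mapping = {'x': 6, 'key': 49, 'age': 83}
`mapping["x"] = 128` → mapping = {'x': 128, 'key': 49, 'age': 83}
`ans = mapping["x"]` → ans = 128
So ans = 128

Answer: 128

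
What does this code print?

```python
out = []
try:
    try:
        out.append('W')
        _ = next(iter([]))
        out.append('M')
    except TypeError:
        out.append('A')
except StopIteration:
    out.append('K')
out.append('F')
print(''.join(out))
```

Execution trace: 'W' (try body) → 'K' (outer except StopIteration) → 'F' (after the try/except). Output: WKF

Answer: WKF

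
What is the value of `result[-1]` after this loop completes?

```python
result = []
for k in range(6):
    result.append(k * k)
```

Last element of squares 0 to 5
`result` takes the values: [] → [0] → [0, 1] → [0, 1, 4] → [0, 1, 4, 9] → [0, 1, 4, 9, 16] → [0, 1, 4, 9, 16, 25]
So `result[-1]` = 25

Answer: 25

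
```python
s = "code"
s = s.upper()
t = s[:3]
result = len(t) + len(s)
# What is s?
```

Trace:
`s = "code"` → s = 'code'
`s = s.upper()` → s = 'CODE'
`t = s[:3]` → t = 'COD'
`result = len(t) + len(s)` → result = 7
So s = 'CODE'

Answer: 'CODE'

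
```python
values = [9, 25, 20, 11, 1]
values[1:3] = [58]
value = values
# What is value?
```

Trace:
`values = [9, 25, 20, 11, 1]` → values = [9, 25, 20, 11, 1]
`values[1:3] = [58]` → values = [9, 58, 11, 1]
`value = values` → value = [9, 58, 11, 1]
So value = [9, 58, 11, 1]

Answer: [9, 58, 11, 1]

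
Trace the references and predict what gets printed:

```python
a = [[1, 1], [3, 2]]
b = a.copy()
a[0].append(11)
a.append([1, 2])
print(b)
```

Key concept: shallow copy with nested lists.
Step by step:
`a = [[1, 1], [3, 2]]` → a = [[1, 1], [3, 2]]
`b = a.copy()` → b = [[1, 1], [3, 2]]
`a[0].append(11)` → a = [[1, 1, 11], [3, 2]]; b = [[1, 1, 11], [3, 2]]
`a.append([1, 2])` → a = [[1, 1, 11], [3, 2], [1, 2]]
`print(b)` → prints [[1, 1, 11], [3, 2]]

Answer: [[1, 1, 11], [3, 2]]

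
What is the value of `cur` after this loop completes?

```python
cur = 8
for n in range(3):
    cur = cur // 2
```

Halve 3 times: 8 // 2^3 = 1
`cur` takes the values: 8 → 4 → 2 → 1

Answer: 1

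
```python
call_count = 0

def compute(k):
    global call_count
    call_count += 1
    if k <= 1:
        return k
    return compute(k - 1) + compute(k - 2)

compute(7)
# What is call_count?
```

Calls(k) = 1 + Calls(k-1) + Calls(k-2); Calls(0)=Calls(1)=1. For k=7 this gives 41.

Answer: 41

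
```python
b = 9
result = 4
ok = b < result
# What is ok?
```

Trace:
`b = 9` → b = 9
`result = 4` → result = 4
`ok = b < result` → ok = False
So ok = False

Answer: False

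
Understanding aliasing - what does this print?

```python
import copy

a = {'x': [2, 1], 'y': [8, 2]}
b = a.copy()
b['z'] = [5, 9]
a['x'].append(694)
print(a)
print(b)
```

Key concept: shallow copy of dict with mutable values.
Step by step:
`a = {'x': [2, 1], 'y': [8, 2]}` → a = {'x': [2, 1], 'y': [8, 2]}
`b = a.copy()` → b = {'x': [2, 1], 'y': [8, 2]}
`b['z'] = [5, 9]` → b = {'x': [2, 1], 'y': [8, 2], 'z': [5, 9]}
`a['x'].append(694)` → a = {'x': [2, 1, 694], 'y': [8, 2]}; b = {'x': [2, 1, 694], 'y': [8, 2], 'z': [5, 9]}
`print(a)` → prints {'x': [2, 1, 694], 'y': [8, 2]}
`print(b)` → prints {'x': [2, 1, 694], 'y': [8, 2], 'z': [5, 9]}

Answer:
{'x': [2, 1, 694], 'y': [8, 2]}
{'x': [2, 1, 694], 'y': [8, 2], 'z': [5, 9]}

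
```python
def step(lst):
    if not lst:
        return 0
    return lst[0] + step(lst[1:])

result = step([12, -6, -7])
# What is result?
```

12 + (-6) + (-7) + 0 = -1

Answer: -1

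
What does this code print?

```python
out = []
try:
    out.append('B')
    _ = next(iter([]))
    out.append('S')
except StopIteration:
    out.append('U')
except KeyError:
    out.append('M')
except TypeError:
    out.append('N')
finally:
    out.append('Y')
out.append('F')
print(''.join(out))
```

Execution trace: 'B' (try body) → 'U' (except StopIteration) → 'Y' (finally) → 'F' (after the try/except). Output: BUYF

Answer: BUYF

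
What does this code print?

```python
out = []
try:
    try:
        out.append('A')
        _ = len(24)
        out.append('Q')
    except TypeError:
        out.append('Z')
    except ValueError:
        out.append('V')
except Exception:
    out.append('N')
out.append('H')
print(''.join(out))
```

Execution trace: 'A' (inner try body) → 'Z' (inner except TypeError) → 'H' (after the try/except). Output: AZH

Answer: AZH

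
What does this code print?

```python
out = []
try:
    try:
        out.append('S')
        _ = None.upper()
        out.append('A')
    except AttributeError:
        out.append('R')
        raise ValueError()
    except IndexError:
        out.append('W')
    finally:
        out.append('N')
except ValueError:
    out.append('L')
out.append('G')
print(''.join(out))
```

Execution trace: 'S' (inner try body) → 'R' (inner except AttributeError) → 'N' (inner finally) → 'L' (outer except ValueError) → 'G' (after the try/except). Output: SRNLG

Answer: SRNLG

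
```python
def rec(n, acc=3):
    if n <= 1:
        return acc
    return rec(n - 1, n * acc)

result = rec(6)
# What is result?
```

Accumulator trace (n, acc): (6, 3) -> (5, 18) -> (4, 90) -> (3, 360) -> (2, 1080) -> (1, 2160) -> return 2160

Answer: 2160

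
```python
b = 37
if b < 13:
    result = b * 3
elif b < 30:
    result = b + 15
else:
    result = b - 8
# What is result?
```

Trace:
`b = 37` → b = 37
`if b < 13: ...` → b < 13 is False, b < 30 is False, take else branch → result = 29
So result = 29

Answer: 29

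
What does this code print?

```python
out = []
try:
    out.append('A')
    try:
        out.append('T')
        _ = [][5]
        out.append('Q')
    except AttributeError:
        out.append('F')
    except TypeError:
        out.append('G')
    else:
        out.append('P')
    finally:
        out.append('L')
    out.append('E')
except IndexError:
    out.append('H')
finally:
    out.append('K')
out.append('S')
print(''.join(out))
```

Execution trace: 'A' (try body) → 'T' (inner try body) → 'L' (inner finally) → 'H' (except IndexError) → 'K' (finally) → 'S' (after the try/except). Output: ATLHKS

Answer: ATLHKS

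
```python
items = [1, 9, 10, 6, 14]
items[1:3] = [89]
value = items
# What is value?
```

Trace:
`items = [1, 9, 10, 6, 14]` → items = [1, 9, 10, 6, 14]
`items[1:3] = [89]` → items = [1, 89, 6, 14]
`value = items` → value = [1, 89, 6, 14]
So value = [1, 89, 6, 14]

Answer: [1, 89, 6, 14]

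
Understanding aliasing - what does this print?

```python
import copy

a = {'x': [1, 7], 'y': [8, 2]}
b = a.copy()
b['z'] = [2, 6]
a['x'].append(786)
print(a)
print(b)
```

Key concept: shallow copy of dict with mutable values.
Step by step:
`a = {'x': [1, 7], 'y': [8, 2]}` → a = {'x': [1, 7], 'y': [8, 2]}
`b = a.copy()` → b = {'x': [1, 7], 'y': [8, 2]}
`b['z'] = [2, 6]` → b = {'x': [1, 7], 'y': [8, 2], 'z': [2, 6]}
`a['x'].append(786)` → a = {'x': [1, 7, 786], 'y': [8, 2]}; b = {'x': [1, 7, 786], 'y': [8, 2], 'z': [2, 6]}
`print(a)` → prints {'x': [1, 7, 786], 'y': [8, 2]}
`print(b)` → prints {'x': [1, 7, 786], 'y': [8, 2], 'z': [2, 6]}

Answer:
{'x': [1, 7, 786], 'y': [8, 2]}
{'x': [1, 7, 786], 'y': [8, 2], 'z': [2, 6]}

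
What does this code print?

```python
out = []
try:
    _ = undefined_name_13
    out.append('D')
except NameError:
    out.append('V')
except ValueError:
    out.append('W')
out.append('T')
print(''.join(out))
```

Execution trace: 'V' (except NameError) → 'T' (after the try/except). Output: VT

Answer: VT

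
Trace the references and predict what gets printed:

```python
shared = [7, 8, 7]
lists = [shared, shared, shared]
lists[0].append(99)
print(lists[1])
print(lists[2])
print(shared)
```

Key concept: list of same reference.
Step by step:
`shared = [7, 8, 7]` → shared = [7, 8, 7]
`lists = [shared, shared, shared]` → lists = [[7, 8, 7], [7, 8, 7], [7, 8, 7]]
`lists[0].append(99)` → shared = [7, 8, 7, 99]; lists = [[7, 8, 7, 99], [7, 8, 7, 99], [7, 8, 7, 99]]
`print(lists[1])` → prints [7, 8, 7, 99]
`print(lists[2])` → prints [7, 8, 7, 99]
`print(shared)` → prints [7, 8, 7, 99]

Answer:
[7, 8, 7, 99]
[7, 8, 7, 99]
[7, 8, 7, 99]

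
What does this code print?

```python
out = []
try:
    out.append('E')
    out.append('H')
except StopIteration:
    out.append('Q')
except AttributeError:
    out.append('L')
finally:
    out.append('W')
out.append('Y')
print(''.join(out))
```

Execution trace: 'E' (try body) → 'H' (try body, no exception) → 'W' (finally) → 'Y' (after the try/except). Output: EHWY

Answer: EHWY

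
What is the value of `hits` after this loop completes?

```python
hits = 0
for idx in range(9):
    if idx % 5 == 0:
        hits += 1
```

Count numbers divisible by 5 in range(9)
`hits` takes the values: 0 → 1 → 2

Answer: 2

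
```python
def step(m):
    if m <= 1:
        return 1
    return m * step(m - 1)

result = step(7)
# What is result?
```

step(7) = 7 * 6 * 5 * 4 * 3 * 2 * 1 = 5040

Answer: 5040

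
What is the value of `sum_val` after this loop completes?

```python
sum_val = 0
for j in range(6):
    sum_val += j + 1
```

Start at 0, add 1 to 6 = 21
`sum_val` takes the values: 0 → 1 → 3 → 6 → 10 → 15 → 21

Answer: 21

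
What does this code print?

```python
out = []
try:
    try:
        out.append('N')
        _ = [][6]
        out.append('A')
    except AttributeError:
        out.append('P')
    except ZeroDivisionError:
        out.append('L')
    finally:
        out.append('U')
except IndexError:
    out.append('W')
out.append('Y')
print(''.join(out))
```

Execution trace: 'N' (try body) → 'U' (finally) → 'W' (outer except IndexError) → 'Y' (after the try/except). Output: NUWY

Answer: NUWY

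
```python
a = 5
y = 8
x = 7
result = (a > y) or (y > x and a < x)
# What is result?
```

Trace:
`a = 5` → a = 5
`y = 8` → y = 8
`x = 7` → x = 7
`result = (a > y) or (y > x and a < x)` → result = True
So result = True

Answer: True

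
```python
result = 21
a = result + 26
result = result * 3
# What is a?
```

Trace:
`result = 21` → result = 21
`a = result + 26` → a = 47
`result = result * 3` → result = 63
So a = 47

Answer: 47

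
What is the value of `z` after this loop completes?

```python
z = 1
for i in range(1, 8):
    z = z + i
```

Start at 1, add 1 through 7
`z` takes the values: 1 → 2 → 4 → 7 → 11 → 16 → 22 → 29

Answer: 29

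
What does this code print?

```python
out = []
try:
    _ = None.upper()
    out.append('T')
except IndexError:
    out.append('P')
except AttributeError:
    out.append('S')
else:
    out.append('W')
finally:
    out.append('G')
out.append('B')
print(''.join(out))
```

Execution trace: 'S' (except AttributeError) → 'G' (finally) → 'B' (after the try/except). Output: SGB

Answer: SGB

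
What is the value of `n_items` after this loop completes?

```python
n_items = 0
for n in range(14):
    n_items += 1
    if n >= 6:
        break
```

Loop breaks when n reaches 6, n_items is 7
`n_items` takes the values: 0 → 1 → 2 → 3 → 4 → 5 → 6 → 7

Answer: 7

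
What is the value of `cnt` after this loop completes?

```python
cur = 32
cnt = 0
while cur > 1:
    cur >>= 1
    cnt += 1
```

Count right shifts until 1
`cnt` takes the values: 0 → 1 → 2 → 3 → 4 → 5

Answer: 5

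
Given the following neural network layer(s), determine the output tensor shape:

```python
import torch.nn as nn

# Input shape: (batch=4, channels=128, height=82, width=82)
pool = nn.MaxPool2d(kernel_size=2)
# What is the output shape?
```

Input: (4, 128, 82, 82) -> Output: (4, 128, 41, 41)

Answer: (4, 128, 41, 41)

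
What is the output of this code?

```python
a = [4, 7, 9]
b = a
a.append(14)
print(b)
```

Key concept: basic list aliasing.
Step by step:
`a = [4, 7, 9]` → a = [4, 7, 9]
`b = a` → b = [4, 7, 9] (same object as a)
`a.append(14)` → a = [4, 7, 9, 14] (same object as b); b = [4, 7, 9, 14] (same object as a)
`print(b)` → prints [4, 7, 9, 14]

Answer: [4, 7, 9, 14]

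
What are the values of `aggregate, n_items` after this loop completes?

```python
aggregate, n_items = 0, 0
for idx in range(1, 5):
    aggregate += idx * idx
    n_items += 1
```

Sum of squares and count
`aggregate, n_items` takes the values: (0, 0) → (1, 0) → (1, 1) → (5, 1) → (5, 2) → (14, 2) → (14, 3) → (30, 3) → (30, 4)

Answer: 30, 4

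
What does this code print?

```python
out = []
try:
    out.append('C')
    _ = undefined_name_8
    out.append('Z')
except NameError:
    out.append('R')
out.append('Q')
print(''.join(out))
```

Execution trace: 'C' (try body) → 'R' (except NameError) → 'Q' (after the try/except). Output: CRQ

Answer: CRQ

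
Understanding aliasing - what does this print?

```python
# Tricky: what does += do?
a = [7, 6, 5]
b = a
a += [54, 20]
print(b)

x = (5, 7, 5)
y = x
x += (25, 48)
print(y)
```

Key concept: += behavior differs for mutable vs immutable.
Step by step:
`a = [7, 6, 5]` → a = [7, 6, 5]
`b = a` → b = [7, 6, 5] (same object as a)
`a += [54, 20]` → a = [7, 6, 5, 54, 20] (same object as b); b = [7, 6, 5, 54, 20] (same object as a)
`print(b)` → prints [7, 6, 5, 54, 20]
`x = (5, 7, 5)` → x = (5, 7, 5)
`y = x` → y = (5, 7, 5)
`x += (25, 48)` → x = (5, 7, 5, 25, 48)
`print(y)` → prints (5, 7, 5)

Answer:
[7, 6, 5, 54, 20]
(5, 7, 5)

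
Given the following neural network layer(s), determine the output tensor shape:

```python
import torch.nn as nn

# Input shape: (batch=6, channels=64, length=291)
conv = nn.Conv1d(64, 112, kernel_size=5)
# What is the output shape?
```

Input: (6, 64, 291) -> Output: (6, 112, 287)

Answer: (6, 112, 287)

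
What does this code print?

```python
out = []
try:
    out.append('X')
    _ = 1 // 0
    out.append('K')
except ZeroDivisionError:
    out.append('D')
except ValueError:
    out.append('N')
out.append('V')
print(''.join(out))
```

Execution trace: 'X' (try body) → 'D' (except ZeroDivisionError) → 'V' (after the try/except). Output: XDV

Answer: XDV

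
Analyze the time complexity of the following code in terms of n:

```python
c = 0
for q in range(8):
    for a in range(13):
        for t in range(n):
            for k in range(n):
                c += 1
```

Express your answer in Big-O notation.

Each loop level contributes: 1 × 1 × n × n. Multiplying the contributions gives O(n^2).

Answer: O(n^2)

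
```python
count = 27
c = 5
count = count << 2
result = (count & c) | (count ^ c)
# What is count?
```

Trace:
`count = 27` → count = 27
`c = 5` → c = 5
`count = count << 2` → count = 108
`result = (count & c) | (count ^ c)` → result = 109
So count = 108

Answer: 108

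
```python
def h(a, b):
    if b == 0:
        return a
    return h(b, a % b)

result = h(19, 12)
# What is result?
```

h(19, 12) -> h(12, 7) -> h(7, 5) -> h(5, 2) -> h(2, 1) -> h(1, 0) -> 1

Answer: 1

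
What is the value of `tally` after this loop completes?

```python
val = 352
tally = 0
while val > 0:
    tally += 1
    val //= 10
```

Count digits by repeated division by 10
`tally` takes the values: 0 → 1 → 2 → 3

Answer: 3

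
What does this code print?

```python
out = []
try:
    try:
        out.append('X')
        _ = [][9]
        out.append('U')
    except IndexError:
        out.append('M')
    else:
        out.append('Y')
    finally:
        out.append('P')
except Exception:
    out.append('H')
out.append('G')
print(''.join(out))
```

Execution trace: 'X' (inner try body) → 'M' (inner except IndexError) → 'P' (inner finally) → 'G' (after the try/except). Output: XMPG

Answer: XMPG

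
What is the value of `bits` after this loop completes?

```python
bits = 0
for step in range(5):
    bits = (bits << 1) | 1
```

Build 5 consecutive 1-bits: 0b11111
`bits` takes the values: 0 → 1 → 3 → 7 → 15 → 31

Answer: 31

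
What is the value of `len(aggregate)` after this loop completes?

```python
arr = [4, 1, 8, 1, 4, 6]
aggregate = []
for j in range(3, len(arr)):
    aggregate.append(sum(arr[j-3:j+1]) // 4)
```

Number of 4-element averages
`aggregate` takes the values: [] → [3] → [3, 3] → [3, 3, 4]
So `len(aggregate)` = 3

Answer: 3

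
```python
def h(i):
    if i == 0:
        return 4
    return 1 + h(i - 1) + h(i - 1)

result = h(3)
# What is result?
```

h(i) = 1 + 2·h(i-1), h(0)=4. Closed form: (4+1)·2^3 - 1 = 39.

Answer: 39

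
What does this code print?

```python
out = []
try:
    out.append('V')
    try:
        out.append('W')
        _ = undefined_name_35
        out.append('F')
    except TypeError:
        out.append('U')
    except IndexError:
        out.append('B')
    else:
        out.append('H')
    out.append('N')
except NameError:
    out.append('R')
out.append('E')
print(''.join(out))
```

Execution trace: 'V' (try body) → 'W' (inner try body) → 'R' (except NameError) → 'E' (after the try/except). Output: VWRE

Answer: VWRE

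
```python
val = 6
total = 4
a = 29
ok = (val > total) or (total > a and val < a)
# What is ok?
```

Trace:
`val = 6` → val = 6
`total = 4` → total = 4
`a = 29` → a = 29
`ok = (val > total) or (total > a and val < a)` → ok = True
So ok = True

Answer: True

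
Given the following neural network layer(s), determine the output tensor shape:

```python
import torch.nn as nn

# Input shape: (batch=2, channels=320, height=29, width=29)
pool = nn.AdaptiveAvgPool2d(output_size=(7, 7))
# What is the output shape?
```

Input: (2, 320, 29, 29) -> Output: (2, 320, 7, 7)

Answer: (2, 320, 7, 7)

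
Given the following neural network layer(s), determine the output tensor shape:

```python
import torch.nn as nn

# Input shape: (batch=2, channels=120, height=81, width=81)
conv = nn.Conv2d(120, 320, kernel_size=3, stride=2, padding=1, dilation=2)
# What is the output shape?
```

Input: (2, 120, 81, 81) -> Output: (2, 320, 40, 40)

Answer: (2, 320, 40, 40)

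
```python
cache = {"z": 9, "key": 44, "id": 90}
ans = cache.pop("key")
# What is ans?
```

Trace:
`cache = {"z": 9, "key": 44, "id": 90}` → cache = {'z': 9, 'key': 44, 'id': 90}
`ans = cache.pop("key")` → cache = {'z': 9, 'id': 90}; ans = 44
So ans = 44

Answer: 44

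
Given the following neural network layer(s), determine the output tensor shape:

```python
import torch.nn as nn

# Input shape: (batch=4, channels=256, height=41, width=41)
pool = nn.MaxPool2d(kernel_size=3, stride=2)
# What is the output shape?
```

Input: (4, 256, 41, 41) -> Output: (4, 256, 20, 20)

Answer: (4, 256, 20, 20)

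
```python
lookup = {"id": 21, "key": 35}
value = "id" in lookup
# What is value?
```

Trace:
`lookup = {"id": 21, "key": 35}` → lookup = {'id': 21, 'key': 35}
`value = "id" in lookup` → value = True
So value = True

Answer: True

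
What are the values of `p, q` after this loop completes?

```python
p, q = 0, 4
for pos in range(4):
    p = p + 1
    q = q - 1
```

p goes 0→4, q goes 4→0
`p, q` takes the values: (0, 4) → (1, 4) → (1, 3) → (2, 3) → (2, 2) → (3, 2) → (3, 1) → (4, 1) → (4, 0)

Answer: 4, 0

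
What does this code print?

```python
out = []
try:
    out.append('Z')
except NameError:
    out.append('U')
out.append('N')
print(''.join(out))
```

Execution trace: 'Z' (try body, no exception) → 'N' (after the try/except). Output: ZN

Answer: ZN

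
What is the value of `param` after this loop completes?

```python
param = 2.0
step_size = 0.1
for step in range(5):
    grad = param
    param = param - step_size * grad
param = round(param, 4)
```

Gradient descent: w = 2.0 * (1 - 0.1)^5
`param` takes the values: 2.0 → 1.8 → 1.62 → 1.458 → 1.3122 → 1.18098 → 1.181

Answer: 1.181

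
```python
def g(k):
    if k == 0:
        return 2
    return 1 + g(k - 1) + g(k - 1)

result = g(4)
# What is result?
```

g(k) = 1 + 2·g(k-1), g(0)=2. Closed form: (2+1)·2^4 - 1 = 47.

Answer: 47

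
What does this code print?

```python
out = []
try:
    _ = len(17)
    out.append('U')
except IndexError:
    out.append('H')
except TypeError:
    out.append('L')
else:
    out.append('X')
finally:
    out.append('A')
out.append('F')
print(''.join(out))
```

Execution trace: 'L' (except TypeError) → 'A' (finally) → 'F' (after the try/except). Output: LAF

Answer: LAF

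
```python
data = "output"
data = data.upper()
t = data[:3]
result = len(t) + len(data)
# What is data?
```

Trace:
`data = "output"` → data = 'output'
`data = data.upper()` → data = 'OUTPUT'
`t = data[:3]` → t = 'OUT'
`result = len(t) + len(data)` → result = 9
So data = 'OUTPUT'

Answer: 'OUTPUT'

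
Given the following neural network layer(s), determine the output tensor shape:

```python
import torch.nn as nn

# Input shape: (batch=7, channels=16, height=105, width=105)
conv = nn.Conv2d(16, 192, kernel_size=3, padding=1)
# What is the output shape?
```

Input: (7, 16, 105, 105) -> Output: (7, 192, 105, 105)

Answer: (7, 192, 105, 105)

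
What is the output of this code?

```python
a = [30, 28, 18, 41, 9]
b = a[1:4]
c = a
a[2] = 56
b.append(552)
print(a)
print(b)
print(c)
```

Key concept: slice vs alias.
Step by step:
`a = [30, 28, 18, 41, 9]` → a = [30, 28, 18, 41, 9]
`b = a[1:4]` → b = [28, 18, 41]
`c = a` → c = [30, 28, 18, 41, 9] (same object as a)
`a[2] = 56` → a = [30, 28, 56, 41, 9] (same object as c); c = [30, 28, 56, 41, 9] (same object as a)
`b.append(552)` → b = [28, 18, 41, 552]
`print(a)` → prints [30, 28, 56, 41, 9]
`print(b)` → prints [28, 18, 41, 552]
`print(c)` → prints [30, 28, 56, 41, 9]

Answer:
[30, 28, 56, 41, 9]
[28, 18, 41, 552]
[30, 28, 56, 41, 9]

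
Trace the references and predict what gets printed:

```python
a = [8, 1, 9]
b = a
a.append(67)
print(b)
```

Key concept: basic list aliasing.
Step by step:
`a = [8, 1, 9]` → a = [8, 1, 9]
`b = a` → b = [8, 1, 9] (same object as a)
`a.append(67)` → a = [8, 1, 9, 67] (same object as b); b = [8, 1, 9, 67] (same object as a)
`print(b)` → prints [8, 1, 9, 67]

Answer: [8, 1, 9, 67]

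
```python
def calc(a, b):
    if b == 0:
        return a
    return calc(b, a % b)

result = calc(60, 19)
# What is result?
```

calc(60, 19) -> calc(19, 3) -> calc(3, 1) -> calc(1, 0) -> 1

Answer: 1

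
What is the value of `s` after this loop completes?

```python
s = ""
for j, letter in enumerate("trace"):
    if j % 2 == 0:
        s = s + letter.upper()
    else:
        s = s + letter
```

Uppercase even positions in 'trace'
`s` takes the values: "" → "T" → "Tr" → "TrA" → "TrAc" → "TrAcE"

Answer: "TrAcE"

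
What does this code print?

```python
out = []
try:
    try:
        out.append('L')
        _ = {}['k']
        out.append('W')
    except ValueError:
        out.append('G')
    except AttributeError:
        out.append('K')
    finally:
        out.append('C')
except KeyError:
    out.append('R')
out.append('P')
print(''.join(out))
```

Execution trace: 'L' (inner try body) → 'C' (inner finally) → 'R' (outer except KeyError) → 'P' (after the try/except). Output: LCRP

Answer: LCRP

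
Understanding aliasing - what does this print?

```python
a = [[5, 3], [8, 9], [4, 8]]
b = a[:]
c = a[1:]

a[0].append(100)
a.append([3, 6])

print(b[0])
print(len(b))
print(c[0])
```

Key concept: slice with nested mutation.
Step by step:
`a = [[5, 3], [8, 9], [4, 8]]` → a = [[5, 3], [8, 9], [4, 8]]
`b = a[:]` → b = [[5, 3], [8, 9], [4, 8]]
`c = a[1:]` → c = [[8, 9], [4, 8]]
`a[0].append(100)` → a = [[5, 3, 100], [8, 9], [4, 8]]; b = [[5, 3, 100], [8, 9], [4, 8]]
`a.append([3, 6])` → a = [[5, 3, 100], [8, 9], [4, 8], [3, 6]]
`print(b[0])` → prints [5, 3, 100]
`print(len(b))` → prints 3
`print(c[0])` → prints [8, 9]

Answer:
[5, 3, 100]
3
[8, 9]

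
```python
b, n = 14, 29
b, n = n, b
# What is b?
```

Trace:
`b, n = 14, 29` → b = 14; n = 29
`b, n = n, b` → b = 29; n = 14
So b = 29

Answer: 29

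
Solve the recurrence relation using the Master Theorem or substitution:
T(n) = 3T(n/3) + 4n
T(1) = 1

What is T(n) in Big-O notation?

By Master Theorem: a=3, b=3, f(n)=4n. Since log_3(3) = 1 and f(n) = Θ(n^1), Case 2 applies. T(n) = O(n log n).

Answer: O(n log n)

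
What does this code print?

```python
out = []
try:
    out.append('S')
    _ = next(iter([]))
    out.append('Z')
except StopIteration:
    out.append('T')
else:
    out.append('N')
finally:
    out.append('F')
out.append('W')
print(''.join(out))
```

Execution trace: 'S' (try body) → 'T' (except StopIteration) → 'F' (finally) → 'W' (after the try/except). Output: STFW

Answer: STFW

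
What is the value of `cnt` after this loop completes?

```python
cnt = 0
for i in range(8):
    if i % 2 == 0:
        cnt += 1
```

Count numbers divisible by 2 in range(8)
`cnt` takes the values: 0 → 1 → 2 → 3 → 4

Answer: 4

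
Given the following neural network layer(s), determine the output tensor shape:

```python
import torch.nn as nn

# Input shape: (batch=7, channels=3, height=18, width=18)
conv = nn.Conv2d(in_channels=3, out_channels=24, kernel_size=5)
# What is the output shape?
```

Input: (7, 3, 18, 18) -> Output: (7, 24, 14, 14)

Answer: (7, 24, 14, 14)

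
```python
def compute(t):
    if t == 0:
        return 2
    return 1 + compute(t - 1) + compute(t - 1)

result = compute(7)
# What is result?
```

compute(t) = 1 + 2·compute(t-1), compute(0)=2. Closed form: (2+1)·2^7 - 1 = 383.

Answer: 383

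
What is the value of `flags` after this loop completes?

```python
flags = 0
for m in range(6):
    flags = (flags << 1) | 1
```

Build 6 consecutive 1-bits: 0b111111
`flags` takes the values: 0 → 1 → 3 → 7 → 15 → 31 → 63

Answer: 63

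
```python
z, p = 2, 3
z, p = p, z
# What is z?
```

Trace:
`z, p = 2, 3` → z = 2; p = 3
`z, p = p, z` → z = 3; p = 2
So z = 3

Answer: 3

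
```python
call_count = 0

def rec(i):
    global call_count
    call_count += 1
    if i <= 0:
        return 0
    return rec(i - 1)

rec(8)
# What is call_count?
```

Linear recursion stepping by 1: 9 calls from i=8 down to ≤0.

Answer: 9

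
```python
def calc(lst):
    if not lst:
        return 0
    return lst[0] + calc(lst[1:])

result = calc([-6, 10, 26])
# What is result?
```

(-6) + 10 + 26 + 0 = 30

Answer: 30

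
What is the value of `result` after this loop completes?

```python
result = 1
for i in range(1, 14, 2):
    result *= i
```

Product of 1, 3, 5, ... up to 13
`result` takes the values: 1 → 3 → 15 → 105 → 945 → 10395 → 135135

Answer: 135135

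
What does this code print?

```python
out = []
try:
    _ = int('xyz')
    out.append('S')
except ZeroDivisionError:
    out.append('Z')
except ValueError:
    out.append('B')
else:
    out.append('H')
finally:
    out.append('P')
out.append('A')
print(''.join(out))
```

Execution trace: 'B' (except ValueError) → 'P' (finally) → 'A' (after the try/except). Output: BPA

Answer: BPA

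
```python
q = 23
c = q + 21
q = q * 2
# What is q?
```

Trace:
`q = 23` → q = 23
`c = q + 21` → c = 44
`q = q * 2` → q = 46
So q = 46

Answer: 46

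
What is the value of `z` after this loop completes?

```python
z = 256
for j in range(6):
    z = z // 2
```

Halve 6 times: 256 // 2^6 = 4
`z` takes the values: 256 → 128 → 64 → 32 → 16 → 8 → 4

Answer: 4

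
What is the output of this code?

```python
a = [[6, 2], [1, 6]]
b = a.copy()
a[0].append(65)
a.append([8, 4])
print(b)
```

Key concept: shallow copy with nested lists.
Step by step:
`a = [[6, 2], [1, 6]]` → a = [[6, 2], [1, 6]]
`b = a.copy()` → b = [[6, 2], [1, 6]]
`a[0].append(65)` → a = [[6, 2, 65], [1, 6]]; b = [[6, 2, 65], [1, 6]]
`a.append([8, 4])` → a = [[6, 2, 65], [1, 6], [8, 4]]
`print(b)` → prints [[6, 2, 65], [1, 6]]

Answer: [[6, 2, 65], [1, 6]]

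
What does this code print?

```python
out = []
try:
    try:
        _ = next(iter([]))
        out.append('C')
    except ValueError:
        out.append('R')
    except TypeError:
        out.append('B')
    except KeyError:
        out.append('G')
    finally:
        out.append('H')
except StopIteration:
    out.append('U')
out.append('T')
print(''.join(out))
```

Execution trace: 'H' (inner finally) → 'U' (outer except StopIteration) → 'T' (after the try/except). Output: HUT

Answer: HUT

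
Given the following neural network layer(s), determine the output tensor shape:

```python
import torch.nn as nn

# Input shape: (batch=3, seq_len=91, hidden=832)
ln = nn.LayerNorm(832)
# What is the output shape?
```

Input: (3, 91, 832) -> Output: (3, 91, 832)

Answer: (3, 91, 832)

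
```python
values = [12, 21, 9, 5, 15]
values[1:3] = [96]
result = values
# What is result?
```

Trace:
`values = [12, 21, 9, 5, 15]` → values = [12, 21, 9, 5, 15]
`values[1:3] = [96]` → values = [12, 96, 5, 15]
`result = values` → result = [12, 96, 5, 15]
So result = [12, 96, 5, 15]

Answer: [12, 96, 5, 15]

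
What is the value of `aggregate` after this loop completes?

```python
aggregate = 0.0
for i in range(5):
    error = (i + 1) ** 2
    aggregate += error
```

Sum of squared losses 1² + 2² + ... + 5²
`aggregate` takes the values: 0.0 → 1.0 → 5.0 → 14.0 → 30.0 → 55.0

Answer: 55.0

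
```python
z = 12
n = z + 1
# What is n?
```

Trace:
`z = 12` → z = 12
`n = z + 1` → n = 13
So n = 13

Answer: 13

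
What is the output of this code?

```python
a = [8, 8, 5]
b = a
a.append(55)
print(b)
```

Key concept: basic list aliasing.
Step by step:
`a = [8, 8, 5]` → a = [8, 8, 5]
`b = a` → b = [8, 8, 5] (same object as a)
`a.append(55)` → a = [8, 8, 5, 55] (same object as b); b = [8, 8, 5, 55] (same object as a)
`print(b)` → prints [8, 8, 5, 55]

Answer: [8, 8, 5, 55]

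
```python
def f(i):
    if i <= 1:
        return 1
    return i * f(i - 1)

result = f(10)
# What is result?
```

f(10) = 10 * 9 * 8 * 7 * 6 * 5 * 4 * 3 * 2 * 1 = 3628800

Answer: 3628800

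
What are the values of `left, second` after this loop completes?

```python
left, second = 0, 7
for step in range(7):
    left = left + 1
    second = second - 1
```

left goes 0→7, second goes 7→0
`left, second` takes the values: (0, 7) → (1, 7) → (1, 6) → (2, 6) → (2, 5) → (3, 5) → (3, 4) → (4, 4) → (4, 3) → (5, 3) → (5, 2) → (6, 2) → (6, 1) → (7, 1) → (7, 0)

Answer: 7, 0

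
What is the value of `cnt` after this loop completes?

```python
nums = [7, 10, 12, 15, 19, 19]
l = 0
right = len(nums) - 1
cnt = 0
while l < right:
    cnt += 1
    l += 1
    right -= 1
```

Iterations until pointers meet (list length 6)
`cnt` takes the values: 0 → 1 → 2 → 3

Answer: 3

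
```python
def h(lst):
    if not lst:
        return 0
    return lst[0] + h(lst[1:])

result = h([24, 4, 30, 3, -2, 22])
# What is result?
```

24 + 4 + 30 + 3 + (-2) + 22 + 0 = 81

Answer: 81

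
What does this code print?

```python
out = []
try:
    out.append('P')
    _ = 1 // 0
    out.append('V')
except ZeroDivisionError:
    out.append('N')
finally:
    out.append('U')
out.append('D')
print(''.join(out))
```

Execution trace: 'P' (try body) → 'N' (except ZeroDivisionError) → 'U' (finally) → 'D' (after the try/except). Output: PNUD

Answer: PNUD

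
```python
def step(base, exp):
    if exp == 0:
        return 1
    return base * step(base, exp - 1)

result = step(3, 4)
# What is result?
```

step(3, 4) = 3 * 3 * 3 * 3 = 81

Answer: 81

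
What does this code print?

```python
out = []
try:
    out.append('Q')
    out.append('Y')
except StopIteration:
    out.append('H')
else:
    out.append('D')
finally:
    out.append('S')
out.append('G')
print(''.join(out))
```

Execution trace: 'Q' (try body) → 'Y' (try body, no exception) → 'D' (else) → 'S' (finally) → 'G' (after the try/except). Output: QYDSG

Answer: QYDSG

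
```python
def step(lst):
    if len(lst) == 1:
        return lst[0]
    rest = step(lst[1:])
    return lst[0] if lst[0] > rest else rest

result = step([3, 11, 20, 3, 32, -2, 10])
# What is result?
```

Recursive max over [3, 11, 20, 3, 32, -2, 10] = 32

Answer: 32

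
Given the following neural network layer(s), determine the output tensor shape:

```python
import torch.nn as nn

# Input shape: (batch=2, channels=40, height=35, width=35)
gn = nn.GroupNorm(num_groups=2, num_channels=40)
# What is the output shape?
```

Input: (2, 40, 35, 35) -> Output: (2, 40, 35, 35)

Answer: (2, 40, 35, 35)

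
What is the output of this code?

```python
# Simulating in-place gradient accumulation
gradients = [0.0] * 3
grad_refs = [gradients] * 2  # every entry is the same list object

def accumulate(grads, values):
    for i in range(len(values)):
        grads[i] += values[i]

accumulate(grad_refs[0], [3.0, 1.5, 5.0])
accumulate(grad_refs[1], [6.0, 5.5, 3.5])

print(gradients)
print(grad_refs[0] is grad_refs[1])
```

Key concept: gradient accumulation aliasing.
Step by step:
`gradients = [0.0] * 3` → gradients = [0.0, 0.0, 0.0]
`grad_refs = [gradients] * 2` → grad_refs = [[0.0, 0.0, 0.0], [0.0, 0.0, 0.0]]
`accumulate(grad_refs[0], [3.0, 1.5, 5.0])` → gradients = [3.0, 1.5, 5.0]; grad_refs = [[3.0, 1.5, 5.0], [3.0, 1.5, 5.0]]
`accumulate(grad_refs[1], [6.0, 5.5, 3.5])` → gradients = [9.0, 7.0, 8.5]; grad_refs = [[9.0, 7.0, 8.5], [9.0, 7.0, 8.5]]
`print(gradients)` → prints [9.0, 7.0, 8.5]
`print(grad_refs[0] is grad_refs[1])` → prints True

Answer:
[9.0, 7.0, 8.5]
True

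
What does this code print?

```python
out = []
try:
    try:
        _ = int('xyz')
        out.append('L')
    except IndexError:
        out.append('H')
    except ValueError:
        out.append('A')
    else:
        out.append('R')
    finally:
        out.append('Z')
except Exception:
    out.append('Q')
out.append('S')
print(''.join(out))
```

Execution trace: 'A' (inner except ValueError) → 'Z' (inner finally) → 'S' (after the try/except). Output: AZS

Answer: AZS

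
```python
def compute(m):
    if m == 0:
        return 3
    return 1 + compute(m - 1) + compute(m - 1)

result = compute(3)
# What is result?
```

compute(m) = 1 + 2·compute(m-1), compute(0)=3. Closed form: (3+1)·2^3 - 1 = 31.

Answer: 31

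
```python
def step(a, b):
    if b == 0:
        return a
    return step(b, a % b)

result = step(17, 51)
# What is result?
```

step(17, 51) -> step(51, 17) -> step(17, 0) -> 17

Answer: 17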